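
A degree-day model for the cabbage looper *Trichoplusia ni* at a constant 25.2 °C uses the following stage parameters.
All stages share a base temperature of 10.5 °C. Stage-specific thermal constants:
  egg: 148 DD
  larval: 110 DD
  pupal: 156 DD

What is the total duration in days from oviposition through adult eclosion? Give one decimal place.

Daily accumulation at 25.2 °C = 25.2 − 10.5 = 14.7 DD/day.
Total K = 148 + 110 + 156 = 414 DD.
Total duration = 414 / 14.7 = 28.163 ≈ 28.2 days.

28.2 days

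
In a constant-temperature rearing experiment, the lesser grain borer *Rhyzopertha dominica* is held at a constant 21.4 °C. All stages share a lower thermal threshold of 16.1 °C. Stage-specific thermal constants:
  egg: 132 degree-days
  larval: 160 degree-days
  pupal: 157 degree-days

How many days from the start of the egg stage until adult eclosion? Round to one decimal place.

84.7 days

Daily accumulation at 21.4 °C = 21.4 − 16.1 = 5.3 DD/day.
Total K = 132 + 160 + 157 = 449 DD.
Total duration = 449 / 5.3 = 84.717 ≈ 84.7 days.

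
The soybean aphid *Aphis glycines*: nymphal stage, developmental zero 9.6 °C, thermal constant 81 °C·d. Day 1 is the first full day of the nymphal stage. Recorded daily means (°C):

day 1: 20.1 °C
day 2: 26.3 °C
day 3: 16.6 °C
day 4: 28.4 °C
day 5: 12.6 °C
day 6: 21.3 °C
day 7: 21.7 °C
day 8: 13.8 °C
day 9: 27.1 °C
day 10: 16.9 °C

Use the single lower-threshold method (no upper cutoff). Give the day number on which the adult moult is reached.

Daily DD above 9.6 °C: 10.5, 16.7, 7.0, 18.8, 3.0, 11.7, 12.1, 4.2, 17.5, 7.3.
Cumulative: 10.5, 27.2, 34.2, 53.0, 56.0, 67.7, 79.8, 84.0, 101.5, 108.8.
The total first reaches 81 DD on day 8.

day 8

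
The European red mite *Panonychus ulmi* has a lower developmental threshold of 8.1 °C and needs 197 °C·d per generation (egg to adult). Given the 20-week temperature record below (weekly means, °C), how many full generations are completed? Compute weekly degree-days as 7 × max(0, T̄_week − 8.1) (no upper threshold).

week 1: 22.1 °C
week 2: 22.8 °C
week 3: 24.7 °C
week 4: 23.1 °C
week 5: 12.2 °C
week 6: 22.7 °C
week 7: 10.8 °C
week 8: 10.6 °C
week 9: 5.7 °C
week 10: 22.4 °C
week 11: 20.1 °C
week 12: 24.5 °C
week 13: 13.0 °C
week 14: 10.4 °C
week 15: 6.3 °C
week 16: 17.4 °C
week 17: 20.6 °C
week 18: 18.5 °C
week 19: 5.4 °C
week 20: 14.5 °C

6 generations

Weekly DD (7 × max(0, T̄ − 8.1)): 98.0, 102.9, 116.2, 105.0, 28.7, 102.2, 18.9, 17.5, 0.0, 100.1, 84.0, 114.8, 34.3, 16.1, 0.0, 65.1, 87.5, 72.8, 0.0, 44.8.
Season total = 1208.9 DD.
Complete generations = ⌊1208.9 / 197⌋ = 6.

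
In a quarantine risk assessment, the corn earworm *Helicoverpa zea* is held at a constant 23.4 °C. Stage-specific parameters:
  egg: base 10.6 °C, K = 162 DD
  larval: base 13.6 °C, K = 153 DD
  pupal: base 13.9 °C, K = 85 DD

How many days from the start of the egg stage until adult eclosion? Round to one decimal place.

37.2 days

egg: 162 / (23.4 − 10.6) = 162 / 12.8 = 12.656 d.
larval: 153 / (23.4 − 13.6) = 153 / 9.8 = 15.612 d.
pupal: 85 / (23.4 − 13.9) = 85 / 9.5 = 8.947 d.
Sum = 37.216 ≈ 37.2 days.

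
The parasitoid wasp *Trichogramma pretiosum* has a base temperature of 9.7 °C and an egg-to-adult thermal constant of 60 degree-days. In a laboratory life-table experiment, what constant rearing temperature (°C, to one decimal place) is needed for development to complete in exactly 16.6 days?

Required daily accumulation = 60 / 16.6 = 3.614 DD/day.
T = T_base + 3.614 = 9.7 + 3.614 = 13.314 ≈ 13.3 °C.

13.3 °C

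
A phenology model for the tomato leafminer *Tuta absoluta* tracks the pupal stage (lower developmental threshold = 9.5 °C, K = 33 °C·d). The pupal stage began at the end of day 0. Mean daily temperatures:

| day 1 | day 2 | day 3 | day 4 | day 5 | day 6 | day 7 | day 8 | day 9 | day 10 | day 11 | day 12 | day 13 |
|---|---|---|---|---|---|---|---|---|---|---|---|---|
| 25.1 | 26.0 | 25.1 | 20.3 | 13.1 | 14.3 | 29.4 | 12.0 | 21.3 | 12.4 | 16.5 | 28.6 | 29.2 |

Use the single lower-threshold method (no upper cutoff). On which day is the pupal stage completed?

Daily DD above 9.5 °C: 15.6, 16.5, 15.6, 10.8, 3.6, 4.8, 19.9, 2.5, 11.8, 2.9, 7.0, 19.1, 19.7.
Cumulative: 15.6, 32.1, 47.7, 58.5, 62.1, 66.9, 86.8, 89.3, 101.1, 104.0, 111.0, 130.1, 149.8.
The total first reaches 33 DD on day 3.

day 3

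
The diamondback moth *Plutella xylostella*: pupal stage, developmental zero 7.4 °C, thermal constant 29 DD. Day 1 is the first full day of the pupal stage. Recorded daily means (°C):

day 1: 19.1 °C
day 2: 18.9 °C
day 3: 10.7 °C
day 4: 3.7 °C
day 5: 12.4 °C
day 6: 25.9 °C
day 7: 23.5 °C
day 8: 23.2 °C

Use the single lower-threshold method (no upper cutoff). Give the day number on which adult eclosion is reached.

day 5

Daily DD above 7.4 °C: 11.7, 11.5, 3.3, 0.0, 5.0, 18.5, 16.1, 15.8.
Cumulative: 11.7, 23.2, 26.5, 26.5, 31.5, 50.0, 66.1, 81.9.
The total first reaches 29 DD on day 5.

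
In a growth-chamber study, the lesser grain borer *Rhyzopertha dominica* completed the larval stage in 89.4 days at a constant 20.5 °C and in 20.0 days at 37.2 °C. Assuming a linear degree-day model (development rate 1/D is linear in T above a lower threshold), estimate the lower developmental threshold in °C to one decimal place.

15.7 °C

Linear rate model ⇒ the product D·(T − T_b) is constant across temperatures.
89.4·(20.5 − T_b) = 20.0·(37.2 − T_b)
T_b = (89.4·20.5 − 20.0·37.2) / (89.4 − 20.0) = 1088.70 / 69.4 = 15.687 °C ≈ 15.7 °C.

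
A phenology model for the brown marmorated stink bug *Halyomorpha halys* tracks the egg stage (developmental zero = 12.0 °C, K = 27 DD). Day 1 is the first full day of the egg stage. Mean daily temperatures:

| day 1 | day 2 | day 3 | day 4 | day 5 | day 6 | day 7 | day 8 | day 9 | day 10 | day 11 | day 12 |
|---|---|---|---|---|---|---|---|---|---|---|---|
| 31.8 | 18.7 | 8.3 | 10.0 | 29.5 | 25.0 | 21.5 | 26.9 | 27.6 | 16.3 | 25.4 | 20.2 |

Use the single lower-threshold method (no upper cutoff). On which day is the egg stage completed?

Daily DD above 12.0 °C: 19.8, 6.7, 0.0, 0.0, 17.5, 13.0, 9.5, 14.9, 15.6, 4.3, 13.4, 8.2.
Cumulative: 19.8, 26.5, 26.5, 26.5, 44.0, 57.0, 66.5, 81.4, 97.0, 101.3, 114.7, 122.9.
The total first reaches 27 DD on day 5.

day 5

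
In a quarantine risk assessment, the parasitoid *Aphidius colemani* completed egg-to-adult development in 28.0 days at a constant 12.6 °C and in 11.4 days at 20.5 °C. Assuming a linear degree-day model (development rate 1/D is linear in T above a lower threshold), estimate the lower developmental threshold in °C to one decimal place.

7.2 °C

Linear rate model ⇒ the product D·(T − T_b) is constant across temperatures.
28.0·(12.6 − T_b) = 11.4·(20.5 − T_b)
T_b = (28.0·12.6 − 11.4·20.5) / (28.0 − 11.4) = 119.10 / 16.6 = 7.175 °C ≈ 7.2 °C.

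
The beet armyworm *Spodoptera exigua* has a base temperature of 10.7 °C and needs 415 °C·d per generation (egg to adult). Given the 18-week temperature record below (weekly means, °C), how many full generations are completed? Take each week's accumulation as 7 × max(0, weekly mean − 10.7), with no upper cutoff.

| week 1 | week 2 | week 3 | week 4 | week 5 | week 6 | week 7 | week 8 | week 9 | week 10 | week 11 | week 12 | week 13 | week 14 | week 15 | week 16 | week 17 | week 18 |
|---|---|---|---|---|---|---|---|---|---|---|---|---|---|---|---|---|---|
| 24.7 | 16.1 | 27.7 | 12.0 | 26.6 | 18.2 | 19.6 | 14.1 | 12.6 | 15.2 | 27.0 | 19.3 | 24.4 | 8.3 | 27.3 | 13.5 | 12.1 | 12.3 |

2 generations

Weekly DD (7 × max(0, T̄ − 10.7)): 98.0, 37.8, 119.0, 9.1, 111.3, 52.5, 62.3, 23.8, 13.3, 31.5, 114.1, 60.2, 95.9, 0.0, 116.2, 19.6, 9.8, 11.2.
Season total = 985.6 DD.
Complete generations = ⌊985.6 / 415⌋ = 2.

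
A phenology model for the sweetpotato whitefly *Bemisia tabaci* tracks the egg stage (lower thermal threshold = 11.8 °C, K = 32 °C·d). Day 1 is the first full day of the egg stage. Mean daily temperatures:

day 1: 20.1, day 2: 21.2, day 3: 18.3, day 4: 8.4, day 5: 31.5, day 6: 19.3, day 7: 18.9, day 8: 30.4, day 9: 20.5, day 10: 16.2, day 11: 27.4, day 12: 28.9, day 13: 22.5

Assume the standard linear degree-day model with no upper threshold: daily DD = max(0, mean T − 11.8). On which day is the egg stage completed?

Daily DD above 11.8 °C: 8.3, 9.4, 6.5, 0.0, 19.7, 7.5, 7.1, 18.6, 8.7, 4.4, 15.6, 17.1, 10.7.
Cumulative: 8.3, 17.7, 24.2, 24.2, 43.9, 51.4, 58.5, 77.1, 85.8, 90.2, 105.8, 122.9, 133.6.
The total first reaches 32 DD on day 5.

day 5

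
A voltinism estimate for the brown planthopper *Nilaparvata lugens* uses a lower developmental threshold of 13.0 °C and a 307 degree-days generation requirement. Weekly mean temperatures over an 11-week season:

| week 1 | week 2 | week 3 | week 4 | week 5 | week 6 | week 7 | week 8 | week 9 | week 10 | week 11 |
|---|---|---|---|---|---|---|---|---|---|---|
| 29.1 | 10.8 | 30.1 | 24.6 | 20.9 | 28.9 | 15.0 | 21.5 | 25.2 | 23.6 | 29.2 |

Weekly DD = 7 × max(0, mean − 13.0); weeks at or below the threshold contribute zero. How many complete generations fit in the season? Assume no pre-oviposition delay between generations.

Weekly DD (7 × max(0, T̄ − 13.0)): 112.7, 0.0, 119.7, 81.2, 55.3, 111.3, 14.0, 59.5, 85.4, 74.2, 113.4.
Season total = 826.7 DD.
Complete generations = ⌊826.7 / 307⌋ = 2.

2 generations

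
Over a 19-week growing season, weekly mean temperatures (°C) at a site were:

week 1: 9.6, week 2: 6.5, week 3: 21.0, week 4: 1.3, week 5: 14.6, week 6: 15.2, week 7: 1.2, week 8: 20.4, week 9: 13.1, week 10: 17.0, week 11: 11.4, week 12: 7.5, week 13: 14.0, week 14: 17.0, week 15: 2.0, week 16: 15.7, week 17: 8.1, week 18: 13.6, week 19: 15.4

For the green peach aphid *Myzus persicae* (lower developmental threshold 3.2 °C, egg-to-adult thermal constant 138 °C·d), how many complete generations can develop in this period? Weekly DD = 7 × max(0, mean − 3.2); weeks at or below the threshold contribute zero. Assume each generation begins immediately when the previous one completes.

Weekly DD (7 × max(0, T̄ − 3.2)): 44.8, 23.1, 124.6, 0.0, 79.8, 84.0, 0.0, 120.4, 69.3, 96.6, 57.4, 30.1, 75.6, 96.6, 0.0, 87.5, 34.3, 72.8, 85.4.
Season total = 1182.3 DD.
Complete generations = ⌊1182.3 / 138⌋ = 8.

8 generations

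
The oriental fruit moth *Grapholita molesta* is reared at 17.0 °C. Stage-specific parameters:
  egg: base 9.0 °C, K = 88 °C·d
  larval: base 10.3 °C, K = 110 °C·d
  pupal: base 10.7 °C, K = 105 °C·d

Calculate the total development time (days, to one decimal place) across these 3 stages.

egg: 88 / (17.0 − 9.0) = 88 / 8.0 = 11.000 d.
larval: 110 / (17.0 − 10.3) = 110 / 6.7 = 16.418 d.
pupal: 105 / (17.0 − 10.7) = 105 / 6.3 = 16.667 d.
Sum = 44.085 ≈ 44.1 days.

44.1 days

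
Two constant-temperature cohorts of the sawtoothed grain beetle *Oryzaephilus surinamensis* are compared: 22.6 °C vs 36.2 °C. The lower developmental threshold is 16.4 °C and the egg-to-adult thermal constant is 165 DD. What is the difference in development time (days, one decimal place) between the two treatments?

At 22.6 °C: 165 / (22.6 − 16.4) = 165 / 6.2 = 26.613 d.
At 36.2 °C: 165 / (36.2 − 16.4) = 165 / 19.8 = 8.333 d.
Difference = |26.613 − 8.333| = 18.280 ≈ 18.3 days.

18.3 days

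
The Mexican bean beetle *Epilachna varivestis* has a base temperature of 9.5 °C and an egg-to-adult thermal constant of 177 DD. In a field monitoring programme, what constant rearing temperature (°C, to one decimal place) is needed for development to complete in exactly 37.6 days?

Required daily accumulation = 177 / 37.6 = 4.707 DD/day.
T = T_base + 4.707 = 9.5 + 4.707 = 14.207 ≈ 14.2 °C.

14.2 °C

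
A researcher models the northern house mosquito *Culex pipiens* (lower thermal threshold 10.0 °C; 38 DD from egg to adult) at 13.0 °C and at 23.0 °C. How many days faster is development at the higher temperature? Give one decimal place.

9.7 days

At 13.0 °C: 38 / (13.0 − 10.0) = 38 / 3.0 = 12.667 d.
At 23.0 °C: 38 / (23.0 − 10.0) = 38 / 13.0 = 2.923 d.
Difference = |12.667 − 2.923| = 9.744 ≈ 9.7 days.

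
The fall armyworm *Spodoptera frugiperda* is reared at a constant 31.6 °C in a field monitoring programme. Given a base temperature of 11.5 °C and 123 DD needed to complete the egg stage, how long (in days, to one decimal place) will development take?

6.1 days

Daily accumulation = 31.6 − 11.5 = 20.1 DD/day.
Duration = 123 / 20.1 = 6.119 ≈ 6.1 days.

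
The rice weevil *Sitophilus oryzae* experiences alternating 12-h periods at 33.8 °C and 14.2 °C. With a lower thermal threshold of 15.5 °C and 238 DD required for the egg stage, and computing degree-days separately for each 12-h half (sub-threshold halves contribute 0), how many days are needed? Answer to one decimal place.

26.0 days

Day half: max(0, 33.8 − 15.5) × 0.5 = 18.3 × 0.5 = 9.15 DD.
Night half: max(0, 14.2 − 15.5) × 0.5 = 0.0 × 0.5 = 0.00 DD.
Per 24 h: 9.15 DD/day.
Duration = 238 / 9.15 = 26.011 ≈ 26.0 days.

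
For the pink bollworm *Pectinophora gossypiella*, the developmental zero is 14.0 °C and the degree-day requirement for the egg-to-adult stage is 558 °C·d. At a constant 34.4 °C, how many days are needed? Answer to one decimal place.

Daily accumulation = 34.4 − 14.0 = 20.4 DD/day.
Duration = 558 / 20.4 = 27.353 ≈ 27.4 days.

27.4 days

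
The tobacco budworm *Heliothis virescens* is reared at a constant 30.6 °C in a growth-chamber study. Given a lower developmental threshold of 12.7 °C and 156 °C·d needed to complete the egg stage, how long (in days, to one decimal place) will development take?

8.7 days

Daily accumulation = 30.6 − 12.7 = 17.9 DD/day.
Duration = 156 / 17.9 = 8.715 ≈ 8.7 days.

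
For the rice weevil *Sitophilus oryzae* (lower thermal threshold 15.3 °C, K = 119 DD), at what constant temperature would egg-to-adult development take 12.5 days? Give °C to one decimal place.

24.8 °C

Required daily accumulation = 119 / 12.5 = 9.520 DD/day.
T = T_base + 9.520 = 15.3 + 9.520 = 24.820 ≈ 24.8 °C.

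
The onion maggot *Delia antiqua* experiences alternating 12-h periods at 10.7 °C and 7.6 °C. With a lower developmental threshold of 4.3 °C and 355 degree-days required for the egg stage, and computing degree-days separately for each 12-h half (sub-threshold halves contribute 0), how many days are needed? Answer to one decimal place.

73.2 days

Day half: max(0, 10.7 − 4.3) × 0.5 = 6.4 × 0.5 = 3.20 DD.
Night half: max(0, 7.6 − 4.3) × 0.5 = 3.3 × 0.5 = 1.65 DD.
Per 24 h: 4.85 DD/day.
Duration = 355 / 4.85 = 73.196 ≈ 73.2 days.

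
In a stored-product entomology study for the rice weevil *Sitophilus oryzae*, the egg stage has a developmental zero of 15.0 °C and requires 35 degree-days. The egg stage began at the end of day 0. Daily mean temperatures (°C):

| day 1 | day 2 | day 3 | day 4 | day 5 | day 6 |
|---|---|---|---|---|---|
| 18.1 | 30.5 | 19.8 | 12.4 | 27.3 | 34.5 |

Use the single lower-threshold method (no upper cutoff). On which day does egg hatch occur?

day 5

Daily DD above 15.0 °C: 3.1, 15.5, 4.8, 0.0, 12.3, 19.5.
Cumulative: 3.1, 18.6, 23.4, 23.4, 35.7, 55.2.
The total first reaches 35 DD on day 5.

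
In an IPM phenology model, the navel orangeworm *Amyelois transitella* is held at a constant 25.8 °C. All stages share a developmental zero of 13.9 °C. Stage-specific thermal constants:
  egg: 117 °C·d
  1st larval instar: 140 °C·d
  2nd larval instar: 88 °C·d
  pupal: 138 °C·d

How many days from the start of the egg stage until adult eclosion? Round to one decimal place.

Daily accumulation at 25.8 °C = 25.8 − 13.9 = 11.9 DD/day.
Total K = 117 + 140 + 88 + 138 = 483 DD.
Total duration = 483 / 11.9 = 40.588 ≈ 40.6 days.

40.6 days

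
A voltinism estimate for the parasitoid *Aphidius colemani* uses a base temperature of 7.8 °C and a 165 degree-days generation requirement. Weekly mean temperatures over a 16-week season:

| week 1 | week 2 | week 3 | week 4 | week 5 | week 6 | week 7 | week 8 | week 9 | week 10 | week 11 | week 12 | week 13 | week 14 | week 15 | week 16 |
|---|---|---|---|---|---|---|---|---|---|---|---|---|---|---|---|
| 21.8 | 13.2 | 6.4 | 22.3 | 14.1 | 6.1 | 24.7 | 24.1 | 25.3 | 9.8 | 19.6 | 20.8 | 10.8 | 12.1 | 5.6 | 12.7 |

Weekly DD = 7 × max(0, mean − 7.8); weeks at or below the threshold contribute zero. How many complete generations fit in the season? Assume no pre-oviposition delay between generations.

5 generations

Weekly DD (7 × max(0, T̄ − 7.8)): 98.0, 37.8, 0.0, 101.5, 44.1, 0.0, 118.3, 114.1, 122.5, 14.0, 82.6, 91.0, 21.0, 30.1, 0.0, 34.3.
Season total = 909.3 DD.
Complete generations = ⌊909.3 / 165⌋ = 5.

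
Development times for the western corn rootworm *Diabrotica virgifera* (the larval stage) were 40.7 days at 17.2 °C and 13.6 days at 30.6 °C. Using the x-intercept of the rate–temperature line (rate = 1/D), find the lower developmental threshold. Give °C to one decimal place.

Equal thermal constants: D₁(T₁ − T_b) = D₂(T₂ − T_b).
40.7·(17.2 − T_b) = 13.6·(30.6 − T_b)
T_b = (40.7·17.2 − 13.6·30.6) / (40.7 − 13.6) = 283.88 / 27.1 = 10.475 °C ≈ 10.5 °C.

10.5 °C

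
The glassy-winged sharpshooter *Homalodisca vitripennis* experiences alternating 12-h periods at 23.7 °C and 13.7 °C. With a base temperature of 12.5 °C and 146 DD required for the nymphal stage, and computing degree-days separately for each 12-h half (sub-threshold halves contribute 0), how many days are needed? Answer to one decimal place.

23.5 days

Day half: max(0, 23.7 − 12.5) × 0.5 = 11.2 × 0.5 = 5.60 DD.
Night half: max(0, 13.7 − 12.5) × 0.5 = 1.2 × 0.5 = 0.60 DD.
Per 24 h: 6.20 DD/day.
Duration = 146 / 6.20 = 23.548 ≈ 23.5 days.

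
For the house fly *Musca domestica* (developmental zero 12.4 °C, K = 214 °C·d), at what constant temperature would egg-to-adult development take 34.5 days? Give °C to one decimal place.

18.6 °C

Required daily accumulation = 214 / 34.5 = 6.203 DD/day.
T = T_base + 6.203 = 12.4 + 6.203 = 18.603 ≈ 18.6 °C.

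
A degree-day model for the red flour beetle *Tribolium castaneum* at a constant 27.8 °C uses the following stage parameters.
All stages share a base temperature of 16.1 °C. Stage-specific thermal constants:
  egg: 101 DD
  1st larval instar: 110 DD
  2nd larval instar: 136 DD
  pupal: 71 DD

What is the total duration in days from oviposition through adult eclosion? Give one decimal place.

35.7 days

Daily accumulation at 27.8 °C = 27.8 − 16.1 = 11.7 DD/day.
Total K = 101 + 110 + 136 + 71 = 418 DD.
Total duration = 418 / 11.7 = 35.726 ≈ 35.7 days.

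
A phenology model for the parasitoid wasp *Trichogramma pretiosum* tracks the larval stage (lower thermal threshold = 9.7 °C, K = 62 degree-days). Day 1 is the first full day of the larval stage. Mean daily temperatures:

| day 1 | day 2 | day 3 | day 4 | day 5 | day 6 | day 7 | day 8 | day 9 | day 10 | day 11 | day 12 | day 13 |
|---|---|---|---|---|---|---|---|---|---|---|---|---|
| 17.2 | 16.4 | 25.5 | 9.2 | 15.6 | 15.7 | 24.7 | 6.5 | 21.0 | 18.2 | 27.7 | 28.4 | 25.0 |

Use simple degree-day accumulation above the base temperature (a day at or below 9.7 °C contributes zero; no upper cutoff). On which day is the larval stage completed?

Daily DD above 9.7 °C: 7.5, 6.7, 15.8, 0.0, 5.9, 6.0, 15.0, 0.0, 11.3, 8.5, 18.0, 18.7, 15.3.
Cumulative: 7.5, 14.2, 30.0, 30.0, 35.9, 41.9, 56.9, 56.9, 68.2, 76.7, 94.7, 113.4, 128.7.
The total first reaches 62 DD on day 9.

day 9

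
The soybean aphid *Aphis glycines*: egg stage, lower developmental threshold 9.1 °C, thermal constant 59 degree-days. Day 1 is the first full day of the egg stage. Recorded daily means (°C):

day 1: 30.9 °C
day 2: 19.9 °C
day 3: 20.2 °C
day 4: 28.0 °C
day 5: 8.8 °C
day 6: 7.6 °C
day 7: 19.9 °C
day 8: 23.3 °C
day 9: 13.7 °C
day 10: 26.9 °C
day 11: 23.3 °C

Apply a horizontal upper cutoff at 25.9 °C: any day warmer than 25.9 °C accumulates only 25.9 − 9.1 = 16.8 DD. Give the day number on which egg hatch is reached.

Daily DD above 9.1 °C (capped at 16.8): 16.8, 10.8, 11.1, 16.8, 0.0, 0.0, 10.8, 14.2, 4.6, 16.8, 14.2.
Cumulative: 16.8, 27.6, 38.7, 55.5, 55.5, 55.5, 66.3, 80.5, 85.1, 101.9, 116.1.
The total first reaches 59 DD on day 7.

day 7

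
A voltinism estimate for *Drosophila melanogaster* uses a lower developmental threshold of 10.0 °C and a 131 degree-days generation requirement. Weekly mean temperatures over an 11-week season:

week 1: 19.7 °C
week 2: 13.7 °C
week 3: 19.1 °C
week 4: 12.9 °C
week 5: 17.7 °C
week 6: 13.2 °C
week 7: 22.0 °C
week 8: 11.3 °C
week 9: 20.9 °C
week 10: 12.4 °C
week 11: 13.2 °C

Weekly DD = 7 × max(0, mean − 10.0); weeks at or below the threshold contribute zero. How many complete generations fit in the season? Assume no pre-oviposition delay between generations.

Weekly DD (7 × max(0, T̄ − 10.0)): 67.9, 25.9, 63.7, 20.3, 53.9, 22.4, 84.0, 9.1, 76.3, 16.8, 22.4.
Season total = 462.7 DD.
Complete generations = ⌊462.7 / 131⌋ = 3.

3 generations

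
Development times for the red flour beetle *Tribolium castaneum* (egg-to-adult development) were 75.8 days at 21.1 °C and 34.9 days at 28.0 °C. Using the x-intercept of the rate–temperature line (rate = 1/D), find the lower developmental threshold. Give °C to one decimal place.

Equal thermal constants: D₁(T₁ − T_b) = D₂(T₂ − T_b).
75.8·(21.1 − T_b) = 34.9·(28.0 − T_b)
T_b = (75.8·21.1 − 34.9·28.0) / (75.8 − 34.9) = 622.18 / 40.9 = 15.212 °C ≈ 15.2 °C.

15.2 °C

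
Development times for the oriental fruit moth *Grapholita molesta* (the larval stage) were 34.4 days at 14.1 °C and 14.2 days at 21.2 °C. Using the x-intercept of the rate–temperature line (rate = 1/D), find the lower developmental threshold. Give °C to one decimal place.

Under the model K = D·(T − T_b), so D₁·(T₁ − T_b) = D₂·(T₂ − T_b).
34.4·(14.1 − T_b) = 14.2·(21.2 − T_b)
T_b = (34.4·14.1 − 14.2·21.2) / (34.4 − 14.2) = 184.00 / 20.2 = 9.109 °C ≈ 9.1 °C.

9.1 °C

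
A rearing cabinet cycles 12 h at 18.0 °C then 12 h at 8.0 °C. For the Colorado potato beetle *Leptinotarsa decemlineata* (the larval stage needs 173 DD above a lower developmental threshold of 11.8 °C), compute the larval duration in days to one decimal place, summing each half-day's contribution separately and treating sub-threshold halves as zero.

55.8 days

Day half: max(0, 18.0 − 11.8) × 0.5 = 6.2 × 0.5 = 3.10 DD.
Night half: max(0, 8.0 − 11.8) × 0.5 = 0.0 × 0.5 = 0.00 DD.
Per 24 h: 3.10 DD/day.
Duration = 173 / 3.10 = 55.806 ≈ 55.8 days.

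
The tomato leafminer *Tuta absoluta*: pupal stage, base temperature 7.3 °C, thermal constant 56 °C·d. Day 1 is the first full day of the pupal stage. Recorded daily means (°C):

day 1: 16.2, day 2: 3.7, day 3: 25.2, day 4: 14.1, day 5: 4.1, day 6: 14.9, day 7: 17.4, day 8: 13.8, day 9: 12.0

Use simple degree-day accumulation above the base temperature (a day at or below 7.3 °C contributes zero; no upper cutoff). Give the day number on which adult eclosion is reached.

day 8

Daily DD above 7.3 °C: 8.9, 0.0, 17.9, 6.8, 0.0, 7.6, 10.1, 6.5, 4.7.
Cumulative: 8.9, 8.9, 26.8, 33.6, 33.6, 41.2, 51.3, 57.8, 62.5.
The total first reaches 56 DD on day 8.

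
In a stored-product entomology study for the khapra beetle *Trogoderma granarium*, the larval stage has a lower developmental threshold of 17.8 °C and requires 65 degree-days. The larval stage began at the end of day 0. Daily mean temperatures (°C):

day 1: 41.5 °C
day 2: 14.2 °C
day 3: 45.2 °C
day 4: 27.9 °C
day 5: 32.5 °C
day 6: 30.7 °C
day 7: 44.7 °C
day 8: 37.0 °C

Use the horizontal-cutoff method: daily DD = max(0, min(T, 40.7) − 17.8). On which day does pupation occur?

day 5

Daily DD above 17.8 °C (capped at 22.9): 22.9, 0.0, 22.9, 10.1, 14.7, 12.9, 22.9, 19.2.
Cumulative: 22.9, 22.9, 45.8, 55.9, 70.6, 83.5, 106.4, 125.6.
The total first reaches 65 DD on day 5.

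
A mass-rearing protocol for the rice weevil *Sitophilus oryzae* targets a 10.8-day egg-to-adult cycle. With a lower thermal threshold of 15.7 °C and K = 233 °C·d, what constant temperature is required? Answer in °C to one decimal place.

Required daily accumulation = 233 / 10.8 = 21.574 DD/day.
T = T_base + 21.574 = 15.7 + 21.574 = 37.274 ≈ 37.3 °C.

37.3 °C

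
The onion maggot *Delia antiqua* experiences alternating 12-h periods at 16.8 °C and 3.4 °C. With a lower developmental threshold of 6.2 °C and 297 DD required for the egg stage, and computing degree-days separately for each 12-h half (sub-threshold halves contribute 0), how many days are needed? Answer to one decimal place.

Day half: max(0, 16.8 − 6.2) × 0.5 = 10.6 × 0.5 = 5.30 DD.
Night half: max(0, 3.4 − 6.2) × 0.5 = 0.0 × 0.5 = 0.00 DD.
Per 24 h: 5.30 DD/day.
Duration = 297 / 5.30 = 56.038 ≈ 56.0 days.

56.0 days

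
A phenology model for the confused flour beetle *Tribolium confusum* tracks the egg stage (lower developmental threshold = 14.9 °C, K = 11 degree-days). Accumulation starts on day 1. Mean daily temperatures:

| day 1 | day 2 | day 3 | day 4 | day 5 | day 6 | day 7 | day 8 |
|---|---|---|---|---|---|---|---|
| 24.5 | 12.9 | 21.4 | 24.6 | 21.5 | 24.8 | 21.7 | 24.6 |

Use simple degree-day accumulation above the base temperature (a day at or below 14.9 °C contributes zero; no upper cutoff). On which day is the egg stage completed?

day 3

Daily DD above 14.9 °C: 9.6, 0.0, 6.5, 9.7, 6.6, 9.9, 6.8, 9.7.
Cumulative: 9.6, 9.6, 16.1, 25.8, 32.4, 42.3, 49.1, 58.8.
The total first reaches 11 DD on day 3.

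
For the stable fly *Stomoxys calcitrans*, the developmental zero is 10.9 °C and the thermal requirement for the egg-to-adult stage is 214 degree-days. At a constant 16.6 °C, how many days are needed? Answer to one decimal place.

37.5 days

Daily accumulation = 16.6 − 10.9 = 5.7 DD/day.
Duration = 214 / 5.7 = 37.544 ≈ 37.5 days.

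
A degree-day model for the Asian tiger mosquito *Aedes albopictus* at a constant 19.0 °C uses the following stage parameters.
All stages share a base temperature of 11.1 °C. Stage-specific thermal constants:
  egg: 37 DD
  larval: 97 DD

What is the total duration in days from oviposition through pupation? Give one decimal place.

Daily accumulation at 19.0 °C = 19.0 − 11.1 = 7.9 DD/day.
Total K = 37 + 97 = 134 DD.
Total duration = 134 / 7.9 = 16.962 ≈ 17.0 days.

17.0 days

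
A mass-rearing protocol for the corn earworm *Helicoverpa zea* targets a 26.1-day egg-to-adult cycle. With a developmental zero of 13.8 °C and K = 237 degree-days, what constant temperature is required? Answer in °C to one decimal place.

22.9 °C

Required daily accumulation = 237 / 26.1 = 9.080 DD/day.
T = T_base + 9.080 = 13.8 + 9.080 = 22.880 ≈ 22.9 °C.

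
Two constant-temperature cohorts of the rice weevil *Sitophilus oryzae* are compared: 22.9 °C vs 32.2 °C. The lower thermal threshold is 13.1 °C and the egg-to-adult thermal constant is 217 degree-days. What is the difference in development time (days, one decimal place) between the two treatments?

10.8 days

At 22.9 °C: 217 / (22.9 − 13.1) = 217 / 9.8 = 22.143 d.
At 32.2 °C: 217 / (32.2 − 13.1) = 217 / 19.1 = 11.361 d.
Difference = |22.143 − 11.361| = 10.782 ≈ 10.8 days.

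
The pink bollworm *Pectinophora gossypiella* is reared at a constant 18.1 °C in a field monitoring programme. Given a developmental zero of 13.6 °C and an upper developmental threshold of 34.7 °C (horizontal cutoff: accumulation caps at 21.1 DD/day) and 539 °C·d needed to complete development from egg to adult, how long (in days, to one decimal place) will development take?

119.8 days

Daily accumulation = 18.1 − 13.6 = 4.5 DD/day.
Duration = 539 / 4.5 = 119.778 ≈ 119.8 days.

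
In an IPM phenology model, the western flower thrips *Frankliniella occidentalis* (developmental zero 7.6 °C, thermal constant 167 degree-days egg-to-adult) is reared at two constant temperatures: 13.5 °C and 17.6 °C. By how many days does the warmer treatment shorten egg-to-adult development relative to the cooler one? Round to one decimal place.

11.6 days

At 13.5 °C: 167 / (13.5 − 7.6) = 167 / 5.9 = 28.305 d.
At 17.6 °C: 167 / (17.6 − 7.6) = 167 / 10.0 = 16.700 d.
Difference = |28.305 − 16.700| = 11.605 ≈ 11.6 days.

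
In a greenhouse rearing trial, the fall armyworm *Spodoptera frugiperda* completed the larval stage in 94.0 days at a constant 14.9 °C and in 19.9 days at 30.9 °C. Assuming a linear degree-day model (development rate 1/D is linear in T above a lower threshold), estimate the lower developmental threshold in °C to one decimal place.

10.6 °C

Under the model K = D·(T − T_b), so D₁·(T₁ − T_b) = D₂·(T₂ − T_b).
94.0·(14.9 − T_b) = 19.9·(30.9 − T_b)
T_b = (94.0·14.9 − 19.9·30.9) / (94.0 − 19.9) = 785.69 / 74.1 = 10.603 °C ≈ 10.6 °C.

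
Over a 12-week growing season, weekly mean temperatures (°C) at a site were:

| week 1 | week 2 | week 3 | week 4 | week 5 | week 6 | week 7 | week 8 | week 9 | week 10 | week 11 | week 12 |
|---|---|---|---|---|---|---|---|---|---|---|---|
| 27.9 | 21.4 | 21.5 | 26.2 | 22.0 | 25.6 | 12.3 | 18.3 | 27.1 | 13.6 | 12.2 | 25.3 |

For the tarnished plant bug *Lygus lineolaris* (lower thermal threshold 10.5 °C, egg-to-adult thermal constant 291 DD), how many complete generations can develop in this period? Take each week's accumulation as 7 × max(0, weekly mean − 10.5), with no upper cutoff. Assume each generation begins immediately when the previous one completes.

Weekly DD (7 × max(0, T̄ − 10.5)): 121.8, 76.3, 77.0, 109.9, 80.5, 105.7, 12.6, 54.6, 116.2, 21.7, 11.9, 103.6.
Season total = 891.8 DD.
Complete generations = ⌊891.8 / 291⌋ = 3.

3 generations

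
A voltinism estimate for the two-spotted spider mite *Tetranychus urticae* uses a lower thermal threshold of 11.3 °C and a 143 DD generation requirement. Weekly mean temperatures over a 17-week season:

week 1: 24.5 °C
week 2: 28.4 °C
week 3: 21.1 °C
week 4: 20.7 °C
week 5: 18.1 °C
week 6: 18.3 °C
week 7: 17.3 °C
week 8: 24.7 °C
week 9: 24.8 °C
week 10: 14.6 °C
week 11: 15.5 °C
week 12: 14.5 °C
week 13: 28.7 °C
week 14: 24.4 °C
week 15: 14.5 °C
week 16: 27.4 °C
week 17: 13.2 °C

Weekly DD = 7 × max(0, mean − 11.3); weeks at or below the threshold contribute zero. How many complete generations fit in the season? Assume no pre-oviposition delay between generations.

7 generations

Weekly DD (7 × max(0, T̄ − 11.3)): 92.4, 119.7, 68.6, 65.8, 47.6, 49.0, 42.0, 93.8, 94.5, 23.1, 29.4, 22.4, 121.8, 91.7, 22.4, 112.7, 13.3.
Season total = 1110.2 DD.
Complete generations = ⌊1110.2 / 143⌋ = 7.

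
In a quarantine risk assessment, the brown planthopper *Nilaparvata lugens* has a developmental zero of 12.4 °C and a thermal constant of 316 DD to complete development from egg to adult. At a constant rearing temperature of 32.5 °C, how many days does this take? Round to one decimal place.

Daily accumulation = 32.5 − 12.4 = 20.1 DD/day.
Duration = 316 / 20.1 = 15.721 ≈ 15.7 days.

15.7 days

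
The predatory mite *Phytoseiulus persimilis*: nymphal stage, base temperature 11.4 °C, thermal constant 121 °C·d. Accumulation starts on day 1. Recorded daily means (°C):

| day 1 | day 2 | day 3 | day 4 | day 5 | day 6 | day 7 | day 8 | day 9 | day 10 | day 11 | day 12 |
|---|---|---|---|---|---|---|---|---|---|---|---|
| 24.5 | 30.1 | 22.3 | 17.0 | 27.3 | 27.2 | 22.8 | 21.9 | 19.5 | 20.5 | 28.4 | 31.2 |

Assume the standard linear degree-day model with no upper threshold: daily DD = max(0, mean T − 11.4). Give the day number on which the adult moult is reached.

Daily DD above 11.4 °C: 13.1, 18.7, 10.9, 5.6, 15.9, 15.8, 11.4, 10.5, 8.1, 9.1, 17.0, 19.8.
Cumulative: 13.1, 31.8, 42.7, 48.3, 64.2, 80.0, 91.4, 101.9, 110.0, 119.1, 136.1, 155.9.
The total first reaches 121 DD on day 11.

day 11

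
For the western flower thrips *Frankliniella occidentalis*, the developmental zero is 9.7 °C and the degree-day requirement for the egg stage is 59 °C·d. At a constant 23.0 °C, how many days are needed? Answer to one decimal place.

4.4 days

Daily accumulation = 23.0 − 9.7 = 13.3 DD/day.
Duration = 59 / 13.3 = 4.436 ≈ 4.4 days.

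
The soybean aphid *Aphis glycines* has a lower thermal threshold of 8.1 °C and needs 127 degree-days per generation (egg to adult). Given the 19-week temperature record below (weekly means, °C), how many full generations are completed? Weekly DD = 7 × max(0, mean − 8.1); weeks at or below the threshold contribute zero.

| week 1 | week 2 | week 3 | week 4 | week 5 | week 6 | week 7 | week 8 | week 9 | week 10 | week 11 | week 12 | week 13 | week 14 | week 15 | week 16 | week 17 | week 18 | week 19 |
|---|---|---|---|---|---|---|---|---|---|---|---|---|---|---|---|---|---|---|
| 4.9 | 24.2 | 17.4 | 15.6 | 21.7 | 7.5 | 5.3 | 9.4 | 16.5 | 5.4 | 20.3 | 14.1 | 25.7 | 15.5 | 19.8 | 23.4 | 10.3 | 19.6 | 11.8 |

Weekly DD (7 × max(0, T̄ − 8.1)): 0.0, 112.7, 65.1, 52.5, 95.2, 0.0, 0.0, 9.1, 58.8, 0.0, 85.4, 42.0, 123.2, 51.8, 81.9, 107.1, 15.4, 80.5, 25.9.
Season total = 1006.6 DD.
Complete generations = ⌊1006.6 / 127⌋ = 7.

7 generations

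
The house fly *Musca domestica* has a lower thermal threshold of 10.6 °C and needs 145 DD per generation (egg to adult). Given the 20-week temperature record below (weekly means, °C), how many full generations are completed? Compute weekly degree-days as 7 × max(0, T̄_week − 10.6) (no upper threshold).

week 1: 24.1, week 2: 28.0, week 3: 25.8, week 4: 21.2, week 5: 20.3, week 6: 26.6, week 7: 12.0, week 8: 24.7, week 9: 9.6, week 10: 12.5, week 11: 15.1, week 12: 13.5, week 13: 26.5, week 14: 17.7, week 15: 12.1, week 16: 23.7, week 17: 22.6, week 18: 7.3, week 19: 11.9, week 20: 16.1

Weekly DD (7 × max(0, T̄ − 10.6)): 94.5, 121.8, 106.4, 74.2, 67.9, 112.0, 9.8, 98.7, 0.0, 13.3, 31.5, 20.3, 111.3, 49.7, 10.5, 91.7, 84.0, 0.0, 9.1, 38.5.
Season total = 1145.2 DD.
Complete generations = ⌊1145.2 / 145⌋ = 7.

7 generations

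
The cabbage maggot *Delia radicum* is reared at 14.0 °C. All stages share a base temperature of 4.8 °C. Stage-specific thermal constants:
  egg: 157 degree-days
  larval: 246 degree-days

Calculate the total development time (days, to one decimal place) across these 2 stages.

Daily accumulation at 14.0 °C = 14.0 − 4.8 = 9.2 DD/day.
Total K = 157 + 246 = 403 DD.
Total duration = 403 / 9.2 = 43.804 ≈ 43.8 days.

43.8 days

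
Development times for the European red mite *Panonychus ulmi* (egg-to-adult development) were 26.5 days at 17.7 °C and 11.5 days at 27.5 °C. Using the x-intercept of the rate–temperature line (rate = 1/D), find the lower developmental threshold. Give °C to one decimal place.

Linear rate model ⇒ the product D·(T − T_b) is constant across temperatures.
26.5·(17.7 − T_b) = 11.5·(27.5 − T_b)
T_b = (26.5·17.7 − 11.5·27.5) / (26.5 − 11.5) = 152.80 / 15.0 = 10.187 °C ≈ 10.2 °C.

10.2 °C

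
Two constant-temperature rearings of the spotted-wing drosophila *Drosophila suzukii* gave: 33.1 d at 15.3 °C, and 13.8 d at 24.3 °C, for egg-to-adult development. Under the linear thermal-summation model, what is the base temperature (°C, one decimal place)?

8.9 °C

Equal thermal constants: D₁(T₁ − T_b) = D₂(T₂ − T_b).
33.1·(15.3 − T_b) = 13.8·(24.3 − T_b)
T_b = (33.1·15.3 − 13.8·24.3) / (33.1 − 13.8) = 171.09 / 19.3 = 8.865 °C ≈ 8.9 °C.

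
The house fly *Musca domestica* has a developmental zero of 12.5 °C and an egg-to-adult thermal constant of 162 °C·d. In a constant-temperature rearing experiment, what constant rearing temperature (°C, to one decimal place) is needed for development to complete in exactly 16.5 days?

22.3 °C

Required daily accumulation = 162 / 16.5 = 9.818 DD/day.
T = T_base + 9.818 = 12.5 + 9.818 = 22.318 ≈ 22.3 °C.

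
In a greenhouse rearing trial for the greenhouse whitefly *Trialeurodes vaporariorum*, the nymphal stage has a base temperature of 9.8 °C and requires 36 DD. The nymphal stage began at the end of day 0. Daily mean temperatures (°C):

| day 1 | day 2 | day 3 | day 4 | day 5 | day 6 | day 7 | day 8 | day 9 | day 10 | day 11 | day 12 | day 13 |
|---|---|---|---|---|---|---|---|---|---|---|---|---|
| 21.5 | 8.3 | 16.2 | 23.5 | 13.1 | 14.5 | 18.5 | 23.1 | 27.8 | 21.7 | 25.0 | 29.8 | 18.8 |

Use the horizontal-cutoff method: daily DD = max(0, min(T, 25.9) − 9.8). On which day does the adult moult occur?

Daily DD above 9.8 °C (capped at 16.1): 11.7, 0.0, 6.4, 13.7, 3.3, 4.7, 8.7, 13.3, 16.1, 11.9, 15.2, 16.1, 9.0.
Cumulative: 11.7, 11.7, 18.1, 31.8, 35.1, 39.8, 48.5, 61.8, 77.9, 89.8, 105.0, 121.1, 130.1.
The total first reaches 36 DD on day 6.

day 6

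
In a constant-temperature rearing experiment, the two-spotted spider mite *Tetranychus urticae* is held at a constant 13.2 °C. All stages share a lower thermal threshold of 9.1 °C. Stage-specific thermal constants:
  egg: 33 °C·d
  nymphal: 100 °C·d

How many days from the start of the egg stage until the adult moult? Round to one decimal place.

Daily accumulation at 13.2 °C = 13.2 − 9.1 = 4.1 DD/day.
Total K = 33 + 100 = 133 DD.
Total duration = 133 / 4.1 = 32.439 ≈ 32.4 days.

32.4 days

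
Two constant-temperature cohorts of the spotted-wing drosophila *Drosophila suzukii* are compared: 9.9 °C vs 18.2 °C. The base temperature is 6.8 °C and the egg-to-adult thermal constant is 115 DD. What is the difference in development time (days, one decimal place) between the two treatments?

27.0 days

At 9.9 °C: 115 / (9.9 − 6.8) = 115 / 3.1 = 37.097 d.
At 18.2 °C: 115 / (18.2 − 6.8) = 115 / 11.4 = 10.088 d.
Difference = |37.097 − 10.088| = 27.009 ≈ 27.0 days.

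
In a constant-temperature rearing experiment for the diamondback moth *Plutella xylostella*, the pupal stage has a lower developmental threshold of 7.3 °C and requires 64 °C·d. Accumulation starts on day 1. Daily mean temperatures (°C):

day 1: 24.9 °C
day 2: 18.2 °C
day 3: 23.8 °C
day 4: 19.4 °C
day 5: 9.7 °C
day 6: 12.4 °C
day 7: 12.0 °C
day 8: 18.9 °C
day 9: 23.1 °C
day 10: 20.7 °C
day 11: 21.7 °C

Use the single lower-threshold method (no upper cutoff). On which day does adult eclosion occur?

Daily DD above 7.3 °C: 17.6, 10.9, 16.5, 12.1, 2.4, 5.1, 4.7, 11.6, 15.8, 13.4, 14.4.
Cumulative: 17.6, 28.5, 45.0, 57.1, 59.5, 64.6, 69.3, 80.9, 96.7, 110.1, 124.5.
The total first reaches 64 DD on day 6.

day 6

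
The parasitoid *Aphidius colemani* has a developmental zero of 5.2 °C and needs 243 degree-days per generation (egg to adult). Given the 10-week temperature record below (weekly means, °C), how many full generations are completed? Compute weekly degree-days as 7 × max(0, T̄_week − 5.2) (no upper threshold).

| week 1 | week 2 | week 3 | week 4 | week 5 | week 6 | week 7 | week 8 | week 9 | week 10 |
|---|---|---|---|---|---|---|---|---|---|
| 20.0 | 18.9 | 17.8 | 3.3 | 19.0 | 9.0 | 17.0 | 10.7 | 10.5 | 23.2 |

2 generations

Weekly DD (7 × max(0, T̄ − 5.2)): 103.6, 95.9, 88.2, 0.0, 96.6, 26.6, 82.6, 38.5, 37.1, 126.0.
Season total = 695.1 DD.
Complete generations = ⌊695.1 / 243⌋ = 2.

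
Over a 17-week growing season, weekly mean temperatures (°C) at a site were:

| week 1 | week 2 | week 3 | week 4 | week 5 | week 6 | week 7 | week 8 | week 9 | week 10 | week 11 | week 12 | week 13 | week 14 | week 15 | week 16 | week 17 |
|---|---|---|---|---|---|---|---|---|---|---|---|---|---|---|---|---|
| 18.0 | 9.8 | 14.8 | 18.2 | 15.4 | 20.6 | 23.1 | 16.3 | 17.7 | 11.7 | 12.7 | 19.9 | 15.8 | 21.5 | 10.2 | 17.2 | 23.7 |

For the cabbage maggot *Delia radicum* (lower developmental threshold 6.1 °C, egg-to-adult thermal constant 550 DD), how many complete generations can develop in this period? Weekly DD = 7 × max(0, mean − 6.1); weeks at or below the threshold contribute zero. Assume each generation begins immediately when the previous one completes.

Weekly DD (7 × max(0, T̄ − 6.1)): 83.3, 25.9, 60.9, 84.7, 65.1, 101.5, 119.0, 71.4, 81.2, 39.2, 46.2, 96.6, 67.9, 107.8, 28.7, 77.7, 123.2.
Season total = 1280.3 DD.
Complete generations = ⌊1280.3 / 550⌋ = 2.

2 generations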